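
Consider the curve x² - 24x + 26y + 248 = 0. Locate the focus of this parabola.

Only x is squared. Complete the square in x: (x - 12)² = -26(y + 4).
Vertex (12, -4); 4p = -26 so p = -13/2. Opens down.
Focus is p units from the vertex along the axis: (h, k + p).

(12, -21/2)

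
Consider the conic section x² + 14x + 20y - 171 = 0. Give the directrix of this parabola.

y = 16

Only x is squared. Complete the square in x: (x + 7)² = -20(y - 11).
Vertex (-7, 11); 4p = -20 so p = -5. Opens down.
Directrix is the horizontal line y = k − p = 11 − (-5) = 16.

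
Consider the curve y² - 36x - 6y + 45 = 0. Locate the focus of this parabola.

(10, 3)

Only y is squared. Complete the square in y: (y - 3)² = 36(x - 1).
Vertex (1, 3); 4p = 36 so p = 9. Opens right.
Focus is p units from the vertex along the axis: (h + p, k).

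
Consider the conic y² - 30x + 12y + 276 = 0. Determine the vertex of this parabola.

Only y is squared. Complete the square in y: (y + 6)² = 30(x - 8).
Vertex (8, -6); 4p = 30 so p = 15/2. Opens right.

(8, -6)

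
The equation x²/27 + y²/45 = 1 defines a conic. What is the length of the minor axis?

Center (0, 0). The larger denominator 45 sits under the y-term, so the major axis is vertical; a² = 45, b² = 27.
b² = 27 so b = 3√3; the minor axis has length 2b = 6√3.

6√3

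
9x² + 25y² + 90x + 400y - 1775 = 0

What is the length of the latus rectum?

Collect terms: 9(x² + 10x) + 25(y² + 16y) = 1775
Complete the square in x and y: 9(x + 5)² + 25(y + 8)² = 1775 + 225 + 1600 = 3600
Divide by 3600: (x + 5)²/400 + (y + 8)²/144 = 1
Ellipse, center (-5, -8), major axis horizontal; a² = 400, b² = 144.
Latus rectum length = 2b²/a = 2·144/20 = 72/5.

72/5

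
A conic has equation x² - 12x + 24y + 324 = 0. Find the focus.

(6, -18)

Only x is squared. Complete the square in x: (x - 6)² = -24(y + 12).
Vertex (6, -12); 4p = -24 so p = -6. Opens down.
Focus is p units from the vertex along the axis: (h, k + p).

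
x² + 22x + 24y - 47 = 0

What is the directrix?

Only x is squared. Complete the square in x: (x + 11)² = -24(y - 7).
Vertex (-11, 7); 4p = -24 so p = -6. Opens down.
Directrix is the horizontal line y = k − p = 7 − (-6) = 13.

y = 13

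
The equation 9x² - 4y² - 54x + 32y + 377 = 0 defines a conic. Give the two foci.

(3, 4 - √130) and (3, 4 + √130)

Group the x- and y-terms: 9(x² - 6x) -4(y² - 8y) = -377
Complete the square: 9(x - 3)² -4(y - 4)² = -377 + 81 - 64 = -360
Dividing both sides by -360: (y - 4)²/90 - (x - 3)²/40 = 1
Hyperbola, center (3, 4), transverse axis vertical; a² = 90, b² = 40.
c² = a² + b² = 90 + 40 = 130, so c = √130.
Foci lie on the vertical axis through the center: (h, k ± c).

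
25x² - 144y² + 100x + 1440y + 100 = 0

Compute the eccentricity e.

Group: 25(x² + 4x) -144(y² - 10y) = -100
Completing the square gives 25(x + 2)² -144(y - 5)² = -100 + 100 - 3600 = -3600.
Divide through by -3600 to get (y - 5)²/25 - (x + 2)²/144 = 1.
Hyperbola, center (-2, 5), transverse axis vertical; a² = 25, b² = 144.
c² = a² + b² = 169, so c = 13.
e = c/a = 13/5.

e = 13/5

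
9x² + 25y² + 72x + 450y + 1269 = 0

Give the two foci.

Group: 9(x² + 8x) + 25(y² + 18y) = -1269
9(x + 4)² + 25(y + 9)² = -1269 + 144 + 2025 = 900
Divide by 900: (x + 4)²/100 + (y + 9)²/36 = 1
Ellipse, center (-4, -9), major axis horizontal; a² = 100, b² = 36.
c² = a² - b² = 100 - 36 = 64, so c = 8.
Foci lie on the horizontal axis through the center: (h ± c, k).

(-12, -9) and (4, -9)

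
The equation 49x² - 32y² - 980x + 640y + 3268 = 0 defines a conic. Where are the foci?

Rearranging, 49(x² - 20x) -32(y² - 20y) = -3268.
Complete the square: 49(x - 10)² -32(y - 10)² = -3268 + 4900 - 3200 = -1568
Divide through by -1568 to get (y - 10)²/49 - (x - 10)²/32 = 1.
Hyperbola, center (10, 10), transverse axis vertical; a² = 49, b² = 32.
c² = a² + b² = 49 + 32 = 81, so c = 9.
Foci lie on the vertical axis through the center: (h, k ± c).

(10, 1) and (10, 19)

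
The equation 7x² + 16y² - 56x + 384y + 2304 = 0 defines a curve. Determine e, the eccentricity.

Group: 7(x² - 8x) + 16(y² + 24y) = -2304
7(x - 4)² + 16(y + 12)² = -2304 + 112 + 2304 = 112
Dividing both sides by 112: (x - 4)²/16 + (y + 12)²/7 = 1
Ellipse, center (4, -12), major axis horizontal; a² = 16, b² = 7.
c² = a² - b² = 9, so c = 3.
e = c/a = 3/4.

e = 3/4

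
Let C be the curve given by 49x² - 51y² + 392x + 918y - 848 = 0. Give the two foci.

(-4, -1) and (-4, 19)

Group: 49(x² + 8x) -51(y² - 18y) = 848
Completing the square gives 49(x + 4)² -51(y - 9)² = 848 + 784 - 4131 = -2499.
Divide through by -2499 to get (y - 9)²/49 - (x + 4)²/51 = 1.
Hyperbola, center (-4, 9), transverse axis vertical; a² = 49, b² = 51.
c² = a² + b² = 49 + 51 = 100, so c = 10.
Foci lie on the vertical axis through the center: (h, k ± c).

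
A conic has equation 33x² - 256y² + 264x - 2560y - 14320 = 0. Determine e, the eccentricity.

e = 17/16

Collect terms: 33(x² + 8x) -256(y² + 10y) = 14320
33(x + 4)² -256(y + 5)² = 14320 + 528 - 6400 = 8448
Divide by 8448: (x + 4)²/256 - (y + 5)²/33 = 1
Hyperbola, center (-4, -5), transverse axis horizontal; a² = 256, b² = 33.
c² = a² + b² = 289, so c = 17.
e = c/a = 17/16.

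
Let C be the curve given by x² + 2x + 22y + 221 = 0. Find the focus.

(-1, -31/2)

Only x is squared. Complete the square in x: (x + 1)² = -22(y + 10).
Vertex (-1, -10); 4p = -22 so p = -11/2. Opens down.
Focus is p units from the vertex along the axis: (h, k + p).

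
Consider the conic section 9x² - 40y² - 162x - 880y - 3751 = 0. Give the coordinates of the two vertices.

(9, -14) and (9, -8)

Collect terms: 9(x² - 18x) -40(y² + 22y) = 3751
Complete the square in x and y: 9(x - 9)² -40(y + 11)² = 3751 + 729 - 4840 = -360
Dividing both sides by -360: (y + 11)²/9 - (x - 9)²/40 = 1
Hyperbola, center (9, -11), transverse axis vertical; a² = 9, b² = 40.
a = 3. Vertices at (h, k ± a).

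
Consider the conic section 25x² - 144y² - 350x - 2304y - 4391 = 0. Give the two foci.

Group the x- and y-terms: 25(x² - 14x) -144(y² + 16y) = 4391
Complete the square in x and y: 25(x - 7)² -144(y + 8)² = 4391 + 1225 - 9216 = -3600
Divide by -3600: (y + 8)²/25 - (x - 7)²/144 = 1
Hyperbola, center (7, -8), transverse axis vertical; a² = 25, b² = 144.
c² = a² + b² = 25 + 144 = 169, so c = 13.
Foci lie on the vertical axis through the center: (h, k ± c).

(7, -21) and (7, 5)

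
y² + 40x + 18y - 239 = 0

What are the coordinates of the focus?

(-2, -9)

Only y is squared. Complete the square in y: (y + 9)² = -40(x - 8).
Vertex (8, -9); 4p = -40 so p = -10. Opens left.
Focus is p units from the vertex along the axis: (h + p, k).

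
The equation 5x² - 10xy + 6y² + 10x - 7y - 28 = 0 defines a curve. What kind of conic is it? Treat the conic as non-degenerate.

A = 5, B = -10, C = 6.
Discriminant B² − 4AC = (-10)² − 4·5·6 = -20.
B² − 4AC < 0 ⇒ ellipse.

ellipse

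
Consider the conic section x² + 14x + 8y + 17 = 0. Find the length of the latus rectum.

Only x is squared. Complete the square in x: (x + 7)² = -8(y - 4).
Vertex (-7, 4); 4p = -8 so p = -2. Opens down.
Latus rectum length = |4p| = 8.

8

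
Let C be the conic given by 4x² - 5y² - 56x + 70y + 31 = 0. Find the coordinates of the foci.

(7, 1) and (7, 13)

Rearranging, 4(x² - 14x) -5(y² - 14y) = -31.
Completing the square gives 4(x - 7)² -5(y - 7)² = -31 + 196 - 245 = -80.
Dividing both sides by -80: (y - 7)²/16 - (x - 7)²/20 = 1
Hyperbola, center (7, 7), transverse axis vertical; a² = 16, b² = 20.
c² = a² + b² = 16 + 20 = 36, so c = 6.
Foci lie on the vertical axis through the center: (h, k ± c).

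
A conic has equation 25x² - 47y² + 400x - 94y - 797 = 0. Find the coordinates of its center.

(-8, -1)

Collect terms: 25(x² + 16x) -47(y² + 2y) = 797
25(x + 8)² -47(y + 1)² = 797 + 1600 - 47 = 2350
Divide through by 2350 to get (x + 8)²/94 - (y + 1)²/50 = 1.
Hyperbola with center (-8, -1).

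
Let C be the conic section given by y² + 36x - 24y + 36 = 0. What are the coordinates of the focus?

Only y is squared. Complete the square in y: (y - 12)² = -36(x - 3).
Vertex (3, 12); 4p = -36 so p = -9. Opens left.
Focus is p units from the vertex along the axis: (h + p, k).

(-6, 12)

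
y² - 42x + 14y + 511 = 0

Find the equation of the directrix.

Only y is squared. Complete the square in y: (y + 7)² = 42(x - 11).
Vertex (11, -7); 4p = 42 so p = 21/2. Opens right.
Directrix is the vertical line x = h − p = 11 − (21/2) = 1/2.

x = 1/2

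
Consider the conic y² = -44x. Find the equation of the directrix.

x = 11

Vertex (0, 0); 4p = -44 so p = -11. Opens left.
Directrix is the vertical line x = h − p = 0 − (-11) = 11.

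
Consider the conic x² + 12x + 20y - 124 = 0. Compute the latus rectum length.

Only x is squared. Complete the square in x: (x + 6)² = -20(y - 8).
Vertex (-6, 8); 4p = -20 so p = -5. Opens down.
Latus rectum length = |4p| = 20.

20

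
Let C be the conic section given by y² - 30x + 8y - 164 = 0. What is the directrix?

x = -27/2

Only y is squared. Complete the square in y: (y + 4)² = 30(x + 6).
Vertex (-6, -4); 4p = 30 so p = 15/2. Opens right.
Directrix is the vertical line x = h − p = -6 − (15/2) = -27/2.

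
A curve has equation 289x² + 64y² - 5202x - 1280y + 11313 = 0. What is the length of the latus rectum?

128/17

289(x² - 18x) + 64(y² - 20y) = -11313
289(x - 9)² + 64(y - 10)² = -11313 + 23409 + 6400 = 18496
Divide through by 18496 to get (x - 9)²/64 + (y - 10)²/289 = 1.
Ellipse, center (9, 10), major axis vertical; a² = 289, b² = 64.
Latus rectum length = 2b²/a = 2·64/17 = 128/17.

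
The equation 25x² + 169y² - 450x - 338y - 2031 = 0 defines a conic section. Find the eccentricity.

Group: 25(x² - 18x) + 169(y² - 2y) = 2031
Completing the square gives 25(x - 9)² + 169(y - 1)² = 2031 + 2025 + 169 = 4225.
Dividing both sides by 4225: (x - 9)²/169 + (y - 1)²/25 = 1
Ellipse, center (9, 1), major axis horizontal; a² = 169, b² = 25.
c² = a² - b² = 144, so c = 12.
e = c/a = 12/13.

e = 12/13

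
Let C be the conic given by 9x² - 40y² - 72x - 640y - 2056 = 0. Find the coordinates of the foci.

(4, -15) and (4, -1)

Collect terms: 9(x² - 8x) -40(y² + 16y) = 2056
9(x - 4)² -40(y + 8)² = 2056 + 144 - 2560 = -360
Dividing both sides by -360: (y + 8)²/9 - (x - 4)²/40 = 1
Hyperbola, center (4, -8), transverse axis vertical; a² = 9, b² = 40.
c² = a² + b² = 9 + 40 = 49, so c = 7.
Foci lie on the vertical axis through the center: (h, k ± c).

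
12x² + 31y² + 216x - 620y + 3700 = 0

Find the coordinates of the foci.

(-9 - √19, 10) and (-9 + √19, 10)

Rearranging, 12(x² + 18x) + 31(y² - 20y) = -3700.
Complete the square: 12(x + 9)² + 31(y - 10)² = -3700 + 972 + 3100 = 372
Divide by 372: (x + 9)²/31 + (y - 10)²/12 = 1
Ellipse, center (-9, 10), major axis horizontal; a² = 31, b² = 12.
c² = a² - b² = 31 - 12 = 19, so c = √19.
Foci lie on the horizontal axis through the center: (h ± c, k).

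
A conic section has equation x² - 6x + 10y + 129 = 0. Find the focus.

(3, -29/2)

Only x is squared. Complete the square in x: (x - 3)² = -10(y + 12).
Vertex (3, -12); 4p = -10 so p = -5/2. Opens down.
Focus is p units from the vertex along the axis: (h, k + p).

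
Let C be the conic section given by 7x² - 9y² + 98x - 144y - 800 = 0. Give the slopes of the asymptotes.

√7/3 and -√7/3

Rearranging, 7(x² + 14x) -9(y² + 16y) = 800.
Complete the square: 7(x + 7)² -9(y + 8)² = 800 + 343 - 576 = 567
Divide through by 567 to get (x + 7)²/81 - (y + 8)²/63 = 1.
Hyperbola, center (-7, -8), transverse axis horizontal; a² = 81, b² = 63.
For a horizontal hyperbola the asymptotes have slope ±b/a.
Here that is ±3√7/9 = ±√7/3.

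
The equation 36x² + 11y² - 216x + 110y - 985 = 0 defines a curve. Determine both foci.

Group the x- and y-terms: 36(x² - 6x) + 11(y² + 10y) = 985
Complete the square: 36(x - 3)² + 11(y + 5)² = 985 + 324 + 275 = 1584
Dividing both sides by 1584: (x - 3)²/44 + (y + 5)²/144 = 1
Ellipse, center (3, -5), major axis vertical; a² = 144, b² = 44.
c² = a² - b² = 144 - 44 = 100, so c = 10.
Foci lie on the vertical axis through the center: (h, k ± c).

(3, -15) and (3, 5)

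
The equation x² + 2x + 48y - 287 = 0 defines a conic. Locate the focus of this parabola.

(-1, -6)

Only x is squared. Complete the square in x: (x + 1)² = -48(y - 6).
Vertex (-1, 6); 4p = -48 so p = -12. Opens down.
Focus is p units from the vertex along the axis: (h, k + p).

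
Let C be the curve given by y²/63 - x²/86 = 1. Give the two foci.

(0, 0 - √149) and (0, 0 + √149)

Center (0, 0). The positive term is the y-term, so the transverse axis is vertical; a² = 63, b² = 86.
c² = a² + b² = 63 + 86 = 149, so c = √149.
Foci lie on the vertical axis through the center: (h, k ± c).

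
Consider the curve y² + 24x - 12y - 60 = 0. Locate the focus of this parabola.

(-2, 6)

Only y is squared. Complete the square in y: (y - 6)² = -24(x - 4).
Vertex (4, 6); 4p = -24 so p = -6. Opens left.
Focus is p units from the vertex along the axis: (h + p, k).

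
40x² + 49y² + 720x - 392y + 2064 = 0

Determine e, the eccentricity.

Rearranging, 40(x² + 18x) + 49(y² - 8y) = -2064.
Complete the square: 40(x + 9)² + 49(y - 4)² = -2064 + 3240 + 784 = 1960
Divide by 1960: (x + 9)²/49 + (y - 4)²/40 = 1
Ellipse, center (-9, 4), major axis horizontal; a² = 49, b² = 40.
c² = a² - b² = 9, so c = 3.
e = c/a = 3/7.

e = 3/7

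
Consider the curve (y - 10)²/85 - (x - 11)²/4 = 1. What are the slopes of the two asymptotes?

Center (11, 10). The positive term is the y-term, so the transverse axis is vertical; a² = 85, b² = 4.
For a vertical hyperbola the asymptotes have slope ±a/b.
Here that is ±√85/2.

√85/2 and -√85/2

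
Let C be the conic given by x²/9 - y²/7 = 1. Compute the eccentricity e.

e = 4/3

Center (0, 0). The positive term is the x-term, so the transverse axis is horizontal; a² = 9, b² = 7.
c² = a² + b² = 16, so c = 4.
e = c/a = 4/3.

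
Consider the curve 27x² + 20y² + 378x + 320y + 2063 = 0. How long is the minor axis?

Group: 27(x² + 14x) + 20(y² + 16y) = -2063
Complete the square: 27(x + 7)² + 20(y + 8)² = -2063 + 1323 + 1280 = 540
Dividing both sides by 540: (x + 7)²/20 + (y + 8)²/27 = 1
Ellipse, center (-7, -8), major axis vertical; a² = 27, b² = 20.
b² = 20 so b = 2√5; the minor axis has length 2b = 4√5.

4√5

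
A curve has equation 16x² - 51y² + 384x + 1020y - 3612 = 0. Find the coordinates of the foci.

16(x² + 24x) -51(y² - 20y) = 3612
Complete the square in x and y: 16(x + 12)² -51(y - 10)² = 3612 + 2304 - 5100 = 816
Divide by 816: (x + 12)²/51 - (y - 10)²/16 = 1
Hyperbola, center (-12, 10), transverse axis horizontal; a² = 51, b² = 16.
c² = a² + b² = 51 + 16 = 67, so c = √67.
Foci lie on the horizontal axis through the center: (h ± c, k).

(-12 - √67, 10) and (-12 + √67, 10)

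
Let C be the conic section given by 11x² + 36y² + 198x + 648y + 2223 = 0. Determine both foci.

(-19, -9) and (1, -9)

Rearranging, 11(x² + 18x) + 36(y² + 18y) = -2223.
Completing the square gives 11(x + 9)² + 36(y + 9)² = -2223 + 891 + 2916 = 1584.
Divide through by 1584 to get (x + 9)²/144 + (y + 9)²/44 = 1.
Ellipse, center (-9, -9), major axis horizontal; a² = 144, b² = 44.
c² = a² - b² = 144 - 44 = 100, so c = 10.
Foci lie on the horizontal axis through the center: (h ± c, k).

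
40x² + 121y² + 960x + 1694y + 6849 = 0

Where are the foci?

Group: 40(x² + 24x) + 121(y² + 14y) = -6849
Completing the square gives 40(x + 12)² + 121(y + 7)² = -6849 + 5760 + 5929 = 4840.
Divide through by 4840 to get (x + 12)²/121 + (y + 7)²/40 = 1.
Ellipse, center (-12, -7), major axis horizontal; a² = 121, b² = 40.
c² = a² - b² = 121 - 40 = 81, so c = 9.
Foci lie on the horizontal axis through the center: (h ± c, k).

(-21, -7) and (-3, -7)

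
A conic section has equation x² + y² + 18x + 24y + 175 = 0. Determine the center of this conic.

(-9, -12)

Group the x- and y-terms: (x² + 18x) + (y² + 24y) = -175
Complete the square: (x + 9)² + (y + 12)² = -175 + 81 + 144 = 50
So (x + 9)² + (y + 12)² = 50.
Circle centered at (-9, -12) with r² = 50.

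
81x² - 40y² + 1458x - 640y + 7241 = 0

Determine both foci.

81(x² + 18x) -40(y² + 16y) = -7241
81(x + 9)² -40(y + 8)² = -7241 + 6561 - 2560 = -3240
Divide through by -3240 to get (y + 8)²/81 - (x + 9)²/40 = 1.
Hyperbola, center (-9, -8), transverse axis vertical; a² = 81, b² = 40.
c² = a² + b² = 81 + 40 = 121, so c = 11.
Foci lie on the vertical axis through the center: (h, k ± c).

(-9, -19) and (-9, 3)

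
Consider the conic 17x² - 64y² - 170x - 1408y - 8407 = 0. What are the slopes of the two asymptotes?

√17/8 and -√17/8

Group the x- and y-terms: 17(x² - 10x) -64(y² + 22y) = 8407
Complete the square: 17(x - 5)² -64(y + 11)² = 8407 + 425 - 7744 = 1088
Divide by 1088: (x - 5)²/64 - (y + 11)²/17 = 1
Hyperbola, center (5, -11), transverse axis horizontal; a² = 64, b² = 17.
For a horizontal hyperbola the asymptotes have slope ±b/a.
Here that is ±√17/8.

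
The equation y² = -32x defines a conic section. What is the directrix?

x = 8

Vertex (0, 0); 4p = -32 so p = -8. Opens left.
Directrix is the vertical line x = h − p = 0 − (-8) = 8.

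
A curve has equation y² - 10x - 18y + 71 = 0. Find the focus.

(3/2, 9)

Only y is squared. Complete the square in y: (y - 9)² = 10(x + 1).
Vertex (-1, 9); 4p = 10 so p = 5/2. Opens right.
Focus is p units from the vertex along the axis: (h + p, k).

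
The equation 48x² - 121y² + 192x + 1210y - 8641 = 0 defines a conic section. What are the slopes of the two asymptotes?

4√3/11 and -4√3/11

Collect terms: 48(x² + 4x) -121(y² - 10y) = 8641
Complete the square: 48(x + 2)² -121(y - 5)² = 8641 + 192 - 3025 = 5808
Divide through by 5808 to get (x + 2)²/121 - (y - 5)²/48 = 1.
Hyperbola, center (-2, 5), transverse axis horizontal; a² = 121, b² = 48.
For a horizontal hyperbola the asymptotes have slope ±b/a.
Here that is ±4√3/11.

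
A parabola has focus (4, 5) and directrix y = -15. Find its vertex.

The vertex is the midpoint between the focus and the directrix along the axis of symmetry.
Axis is vertical (directrix is horizontal). Vertex y-coordinate = (5 + (-15))/2 = -5; x-coordinate = 4.

(4, -5)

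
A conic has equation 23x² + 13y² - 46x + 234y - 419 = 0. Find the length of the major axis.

2√115

Group the x- and y-terms: 23(x² - 2x) + 13(y² + 18y) = 419
Completing the square gives 23(x - 1)² + 13(y + 9)² = 419 + 23 + 1053 = 1495.
Dividing both sides by 1495: (x - 1)²/65 + (y + 9)²/115 = 1
Ellipse, center (1, -9), major axis vertical; a² = 115, b² = 65.
a² = 115 so a = √115; the major axis has length 2a = 2√115.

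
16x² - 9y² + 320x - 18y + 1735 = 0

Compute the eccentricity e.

e = 5/4

Group: 16(x² + 20x) -9(y² + 2y) = -1735
16(x + 10)² -9(y + 1)² = -1735 + 1600 - 9 = -144
Divide by -144: (y + 1)²/16 - (x + 10)²/9 = 1
Hyperbola, center (-10, -1), transverse axis vertical; a² = 16, b² = 9.
c² = a² + b² = 25, so c = 5.
e = c/a = 5/4.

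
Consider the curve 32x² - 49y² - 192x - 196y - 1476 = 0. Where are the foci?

(-6, -2) and (12, -2)

Group the x- and y-terms: 32(x² - 6x) -49(y² + 4y) = 1476
32(x - 3)² -49(y + 2)² = 1476 + 288 - 196 = 1568
Dividing both sides by 1568: (x - 3)²/49 - (y + 2)²/32 = 1
Hyperbola, center (3, -2), transverse axis horizontal; a² = 49, b² = 32.
c² = a² + b² = 49 + 32 = 81, so c = 9.
Foci lie on the horizontal axis through the center: (h ± c, k).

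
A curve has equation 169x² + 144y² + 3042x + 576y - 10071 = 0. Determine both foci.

(-9, -7) and (-9, 3)

Collect terms: 169(x² + 18x) + 144(y² + 4y) = 10071
Completing the square gives 169(x + 9)² + 144(y + 2)² = 10071 + 13689 + 576 = 24336.
Divide by 24336: (x + 9)²/144 + (y + 2)²/169 = 1
Ellipse, center (-9, -2), major axis vertical; a² = 169, b² = 144.
c² = a² - b² = 169 - 144 = 25, so c = 5.
Foci lie on the vertical axis through the center: (h, k ± c).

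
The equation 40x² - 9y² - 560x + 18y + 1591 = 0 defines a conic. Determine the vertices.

(4, 1) and (10, 1)

Group: 40(x² - 14x) -9(y² - 2y) = -1591
Complete the square in x and y: 40(x - 7)² -9(y - 1)² = -1591 + 1960 - 9 = 360
Dividing both sides by 360: (x - 7)²/9 - (y - 1)²/40 = 1
Hyperbola, center (7, 1), transverse axis horizontal; a² = 9, b² = 40.
a = 3. Vertices at (h ± a, k).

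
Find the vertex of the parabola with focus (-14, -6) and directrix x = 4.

(-5, -6)

The vertex is the midpoint between the focus and the directrix along the axis of symmetry.
Axis is horizontal (directrix is vertical). Vertex x-coordinate = (-14 + 4)/2 = -5; y-coordinate = -6.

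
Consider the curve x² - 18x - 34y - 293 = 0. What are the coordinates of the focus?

(9, -5/2)

Only x is squared. Complete the square in x: (x - 9)² = 34(y + 11).
Vertex (9, -11); 4p = 34 so p = 17/2. Opens up.
Focus is p units from the vertex along the axis: (h, k + p).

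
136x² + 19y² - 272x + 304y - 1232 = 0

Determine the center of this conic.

Group the x- and y-terms: 136(x² - 2x) + 19(y² + 16y) = 1232
Completing the square gives 136(x - 1)² + 19(y + 8)² = 1232 + 136 + 1216 = 2584.
Dividing both sides by 2584: (x - 1)²/19 + (y + 8)²/136 = 1
Ellipse with center (1, -8).

(1, -8)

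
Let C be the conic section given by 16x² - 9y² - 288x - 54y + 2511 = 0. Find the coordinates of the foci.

(9, -18) and (9, 12)

Group the x- and y-terms: 16(x² - 18x) -9(y² + 6y) = -2511
Complete the square: 16(x - 9)² -9(y + 3)² = -2511 + 1296 - 81 = -1296
Dividing both sides by -1296: (y + 3)²/144 - (x - 9)²/81 = 1
Hyperbola, center (9, -3), transverse axis vertical; a² = 144, b² = 81.
c² = a² + b² = 144 + 81 = 225, so c = 15.
Foci lie on the vertical axis through the center: (h, k ± c).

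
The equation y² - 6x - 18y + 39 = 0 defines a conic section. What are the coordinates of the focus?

Only y is squared. Complete the square in y: (y - 9)² = 6(x + 7).
Vertex (-7, 9); 4p = 6 so p = 3/2. Opens right.
Focus is p units from the vertex along the axis: (h + p, k).

(-11/2, 9)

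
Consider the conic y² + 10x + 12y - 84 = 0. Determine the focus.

(19/2, -6)

Only y is squared. Complete the square in y: (y + 6)² = -10(x - 12).
Vertex (12, -6); 4p = -10 so p = -5/2. Opens left.
Focus is p units from the vertex along the axis: (h + p, k).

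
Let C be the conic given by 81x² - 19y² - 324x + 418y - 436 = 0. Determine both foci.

Collect terms: 81(x² - 4x) -19(y² - 22y) = 436
81(x - 2)² -19(y - 11)² = 436 + 324 - 2299 = -1539
Divide through by -1539 to get (y - 11)²/81 - (x - 2)²/19 = 1.
Hyperbola, center (2, 11), transverse axis vertical; a² = 81, b² = 19.
c² = a² + b² = 81 + 19 = 100, so c = 10.
Foci lie on the vertical axis through the center: (h, k ± c).

(2, 1) and (2, 21)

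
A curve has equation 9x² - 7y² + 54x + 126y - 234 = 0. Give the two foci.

Group: 9(x² + 6x) -7(y² - 18y) = 234
Complete the square in x and y: 9(x + 3)² -7(y - 9)² = 234 + 81 - 567 = -252
Divide by -252: (y - 9)²/36 - (x + 3)²/28 = 1
Hyperbola, center (-3, 9), transverse axis vertical; a² = 36, b² = 28.
c² = a² + b² = 36 + 28 = 64, so c = 8.
Foci lie on the vertical axis through the center: (h, k ± c).

(-3, 1) and (-3, 17)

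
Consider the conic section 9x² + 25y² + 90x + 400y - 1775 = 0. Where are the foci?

Collect terms: 9(x² + 10x) + 25(y² + 16y) = 1775
Completing the square gives 9(x + 5)² + 25(y + 8)² = 1775 + 225 + 1600 = 3600.
Dividing both sides by 3600: (x + 5)²/400 + (y + 8)²/144 = 1
Ellipse, center (-5, -8), major axis horizontal; a² = 400, b² = 144.
c² = a² - b² = 400 - 144 = 256, so c = 16.
Foci lie on the horizontal axis through the center: (h ± c, k).

(-21, -8) and (11, -8)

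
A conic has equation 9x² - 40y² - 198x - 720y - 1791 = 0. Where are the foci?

9(x² - 22x) -40(y² + 18y) = 1791
9(x - 11)² -40(y + 9)² = 1791 + 1089 - 3240 = -360
Dividing both sides by -360: (y + 9)²/9 - (x - 11)²/40 = 1
Hyperbola, center (11, -9), transverse axis vertical; a² = 9, b² = 40.
c² = a² + b² = 9 + 40 = 49, so c = 7.
Foci lie on the vertical axis through the center: (h, k ± c).

(11, -16) and (11, -2)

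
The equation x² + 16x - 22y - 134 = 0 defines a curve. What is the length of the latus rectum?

Only x is squared. Complete the square in x: (x + 8)² = 22(y + 9).
Vertex (-8, -9); 4p = 22 so p = 11/2. Opens up.
Latus rectum length = |4p| = 22.

22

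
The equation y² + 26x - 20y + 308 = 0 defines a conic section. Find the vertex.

(-8, 10)

Only y is squared. Complete the square in y: (y - 10)² = -26(x + 8).
Vertex (-8, 10); 4p = -26 so p = -13/2. Opens left.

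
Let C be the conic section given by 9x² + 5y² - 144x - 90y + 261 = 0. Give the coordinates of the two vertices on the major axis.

Collect terms: 9(x² - 16x) + 5(y² - 18y) = -261
Complete the square in x and y: 9(x - 8)² + 5(y - 9)² = -261 + 576 + 405 = 720
Dividing both sides by 720: (x - 8)²/80 + (y - 9)²/144 = 1
Ellipse, center (8, 9), major axis vertical; a² = 144, b² = 80.
a = 12. Vertices at (h, k ± a).

(8, -3) and (8, 21)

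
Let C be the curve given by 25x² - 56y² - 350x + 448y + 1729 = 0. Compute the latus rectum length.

Rearranging, 25(x² - 14x) -56(y² - 8y) = -1729.
Complete the square in x and y: 25(x - 7)² -56(y - 4)² = -1729 + 1225 - 896 = -1400
Dividing both sides by -1400: (y - 4)²/25 - (x - 7)²/56 = 1
Hyperbola, center (7, 4), transverse axis vertical; a² = 25, b² = 56.
Latus rectum length = 2b²/a = 2·56/5 = 112/5.

112/5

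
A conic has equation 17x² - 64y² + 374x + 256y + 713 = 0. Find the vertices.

Group the x- and y-terms: 17(x² + 22x) -64(y² - 4y) = -713
17(x + 11)² -64(y - 2)² = -713 + 2057 - 256 = 1088
Divide by 1088: (x + 11)²/64 - (y - 2)²/17 = 1
Hyperbola, center (-11, 2), transverse axis horizontal; a² = 64, b² = 17.
a = 8. Vertices at (h ± a, k).

(-19, 2) and (-3, 2)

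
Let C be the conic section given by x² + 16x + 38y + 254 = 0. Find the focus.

Only x is squared. Complete the square in x: (x + 8)² = -38(y + 5).
Vertex (-8, -5); 4p = -38 so p = -19/2. Opens down.
Focus is p units from the vertex along the axis: (h, k + p).

(-8, -29/2)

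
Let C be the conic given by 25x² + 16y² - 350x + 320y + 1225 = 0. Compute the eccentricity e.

Rearranging, 25(x² - 14x) + 16(y² + 20y) = -1225.
25(x - 7)² + 16(y + 10)² = -1225 + 1225 + 1600 = 1600
Divide by 1600: (x - 7)²/64 + (y + 10)²/100 = 1
Ellipse, center (7, -10), major axis vertical; a² = 100, b² = 64.
c² = a² - b² = 36, so c = 6.
e = c/a = 6/10 = 3/5.

e = 3/5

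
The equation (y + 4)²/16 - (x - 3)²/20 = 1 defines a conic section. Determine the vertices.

(3, -8) and (3, 0)

Center (3, -4). The positive term is the y-term, so the transverse axis is vertical; a² = 16, b² = 20.
a = 4. Vertices at (h, k ± a).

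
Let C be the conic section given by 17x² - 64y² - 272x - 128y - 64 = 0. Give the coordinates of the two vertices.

(0, -1) and (16, -1)

Rearranging, 17(x² - 16x) -64(y² + 2y) = 64.
Complete the square in x and y: 17(x - 8)² -64(y + 1)² = 64 + 1088 - 64 = 1088
Divide through by 1088 to get (x - 8)²/64 - (y + 1)²/17 = 1.
Hyperbola, center (8, -1), transverse axis horizontal; a² = 64, b² = 17.
a = 8. Vertices at (h ± a, k).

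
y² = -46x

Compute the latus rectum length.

Vertex (0, 0); 4p = -46 so p = -23/2. Opens left.
Latus rectum length = |4p| = 46.

46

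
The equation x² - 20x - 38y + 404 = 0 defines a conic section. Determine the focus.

Only x is squared. Complete the square in x: (x - 10)² = 38(y - 8).
Vertex (10, 8); 4p = 38 so p = 19/2. Opens up.
Focus is p units from the vertex along the axis: (h, k + p).

(10, 35/2)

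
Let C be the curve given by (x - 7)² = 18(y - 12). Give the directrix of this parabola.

Vertex (7, 12); 4p = 18 so p = 9/2. Opens up.
Directrix is the horizontal line y = k − p = 12 − (9/2) = 15/2.

y = 15/2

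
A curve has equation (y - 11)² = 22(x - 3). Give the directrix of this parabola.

Vertex (3, 11); 4p = 22 so p = 11/2. Opens right.
Directrix is the vertical line x = h − p = 3 − (11/2) = -5/2.

x = -5/2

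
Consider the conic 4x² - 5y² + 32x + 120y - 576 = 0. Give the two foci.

(-4, 6) and (-4, 18)

Group: 4(x² + 8x) -5(y² - 24y) = 576
Completing the square gives 4(x + 4)² -5(y - 12)² = 576 + 64 - 720 = -80.
Divide through by -80 to get (y - 12)²/16 - (x + 4)²/20 = 1.
Hyperbola, center (-4, 12), transverse axis vertical; a² = 16, b² = 20.
c² = a² + b² = 16 + 20 = 36, so c = 6.
Foci lie on the vertical axis through the center: (h, k ± c).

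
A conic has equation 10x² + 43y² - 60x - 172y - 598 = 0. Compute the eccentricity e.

e = √1419/43

10(x² - 6x) + 43(y² - 4y) = 598
10(x - 3)² + 43(y - 2)² = 598 + 90 + 172 = 860
Divide by 860: (x - 3)²/86 + (y - 2)²/20 = 1
Ellipse, center (3, 2), major axis horizontal; a² = 86, b² = 20.
c² = a² - b² = 66, so c = √66.
e = c/a = √66/√86 = √1419/43.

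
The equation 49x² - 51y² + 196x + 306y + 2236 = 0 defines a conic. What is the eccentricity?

e = 10/7

Rearranging, 49(x² + 4x) -51(y² - 6y) = -2236.
Complete the square in x and y: 49(x + 2)² -51(y - 3)² = -2236 + 196 - 459 = -2499
Divide through by -2499 to get (y - 3)²/49 - (x + 2)²/51 = 1.
Hyperbola, center (-2, 3), transverse axis vertical; a² = 49, b² = 51.
c² = a² + b² = 100, so c = 10.
e = c/a = 10/7.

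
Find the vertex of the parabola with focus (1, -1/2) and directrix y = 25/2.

(1, 6)

The vertex is the midpoint between the focus and the directrix along the axis of symmetry.
Axis is vertical (directrix is horizontal). Vertex y-coordinate = (-1/2 + 25/2)/2 = 6; x-coordinate = 1.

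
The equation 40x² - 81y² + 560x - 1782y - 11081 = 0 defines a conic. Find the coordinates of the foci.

(-18, -11) and (4, -11)

Group the x- and y-terms: 40(x² + 14x) -81(y² + 22y) = 11081
40(x + 7)² -81(y + 11)² = 11081 + 1960 - 9801 = 3240
Dividing both sides by 3240: (x + 7)²/81 - (y + 11)²/40 = 1
Hyperbola, center (-7, -11), transverse axis horizontal; a² = 81, b² = 40.
c² = a² + b² = 81 + 40 = 121, so c = 11.
Foci lie on the horizontal axis through the center: (h ± c, k).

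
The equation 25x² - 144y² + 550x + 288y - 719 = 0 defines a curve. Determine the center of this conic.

(-11, 1)

25(x² + 22x) -144(y² - 2y) = 719
Complete the square in x and y: 25(x + 11)² -144(y - 1)² = 719 + 3025 - 144 = 3600
Dividing both sides by 3600: (x + 11)²/144 - (y - 1)²/25 = 1
Hyperbola with center (-11, 1).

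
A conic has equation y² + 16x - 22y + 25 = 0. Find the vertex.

Only y is squared. Complete the square in y: (y - 11)² = -16(x - 6).
Vertex (6, 11); 4p = -16 so p = -4. Opens left.

(6, 11)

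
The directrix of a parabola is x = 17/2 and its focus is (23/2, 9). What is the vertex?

The vertex is the midpoint between the focus and the directrix along the axis of symmetry.
Axis is horizontal (directrix is vertical). Vertex x-coordinate = (23/2 + 17/2)/2 = 10; y-coordinate = 9.

(10, 9)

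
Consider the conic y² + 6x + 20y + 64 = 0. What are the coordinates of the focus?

Only y is squared. Complete the square in y: (y + 10)² = -6(x - 6).
Vertex (6, -10); 4p = -6 so p = -3/2. Opens left.
Focus is p units from the vertex along the axis: (h + p, k).

(9/2, -10)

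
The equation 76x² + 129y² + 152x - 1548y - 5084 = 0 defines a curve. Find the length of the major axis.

2√129

76(x² + 2x) + 129(y² - 12y) = 5084
76(x + 1)² + 129(y - 6)² = 5084 + 76 + 4644 = 9804
Divide by 9804: (x + 1)²/129 + (y - 6)²/76 = 1
Ellipse, center (-1, 6), major axis horizontal; a² = 129, b² = 76.
a² = 129 so a = √129; the major axis has length 2a = 2√129.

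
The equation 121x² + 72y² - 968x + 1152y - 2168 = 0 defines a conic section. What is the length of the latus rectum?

144/11

Group: 121(x² - 8x) + 72(y² + 16y) = 2168
Complete the square: 121(x - 4)² + 72(y + 8)² = 2168 + 1936 + 4608 = 8712
Divide by 8712: (x - 4)²/72 + (y + 8)²/121 = 1
Ellipse, center (4, -8), major axis vertical; a² = 121, b² = 72.
Latus rectum length = 2b²/a = 2·72/11 = 144/11.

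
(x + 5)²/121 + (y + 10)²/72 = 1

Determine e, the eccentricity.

Center (-5, -10). The larger denominator 121 sits under the x-term, so the major axis is horizontal; a² = 121, b² = 72.
c² = a² - b² = 49, so c = 7.
e = c/a = 7/11.

e = 7/11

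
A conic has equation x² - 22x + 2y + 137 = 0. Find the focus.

Only x is squared. Complete the square in x: (x - 11)² = -2(y + 8).
Vertex (11, -8); 4p = -2 so p = -1/2. Opens down.
Focus is p units from the vertex along the axis: (h, k + p).

(11, -17/2)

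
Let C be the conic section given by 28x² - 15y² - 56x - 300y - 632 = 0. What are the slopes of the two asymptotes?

Rearranging, 28(x² - 2x) -15(y² + 20y) = 632.
Completing the square gives 28(x - 1)² -15(y + 10)² = 632 + 28 - 1500 = -840.
Divide through by -840 to get (y + 10)²/56 - (x - 1)²/30 = 1.
Hyperbola, center (1, -10), transverse axis vertical; a² = 56, b² = 30.
For a vertical hyperbola the asymptotes have slope ±a/b.
Here that is ±2√14/√30 = ±2√105/15.

2√105/15 and -2√105/15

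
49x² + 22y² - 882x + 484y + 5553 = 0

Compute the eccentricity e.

e = 3√3/7

Collect terms: 49(x² - 18x) + 22(y² + 22y) = -5553
Complete the square in x and y: 49(x - 9)² + 22(y + 11)² = -5553 + 3969 + 2662 = 1078
Divide by 1078: (x - 9)²/22 + (y + 11)²/49 = 1
Ellipse, center (9, -11), major axis vertical; a² = 49, b² = 22.
c² = a² - b² = 27, so c = 3√3.
e = c/a = 3√3/7.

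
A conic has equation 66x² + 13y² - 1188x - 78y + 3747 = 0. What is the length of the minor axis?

Collect terms: 66(x² - 18x) + 13(y² - 6y) = -3747
Complete the square in x and y: 66(x - 9)² + 13(y - 3)² = -3747 + 5346 + 117 = 1716
Dividing both sides by 1716: (x - 9)²/26 + (y - 3)²/132 = 1
Ellipse, center (9, 3), major axis vertical; a² = 132, b² = 26.
b² = 26 so b = √26; the minor axis has length 2b = 2√26.

2√26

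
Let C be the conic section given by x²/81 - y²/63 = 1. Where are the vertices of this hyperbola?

(-9, 0) and (9, 0)

Center (0, 0). The positive term is the x-term, so the transverse axis is horizontal; a² = 81, b² = 63.
a = 9. Vertices at (h ± a, k).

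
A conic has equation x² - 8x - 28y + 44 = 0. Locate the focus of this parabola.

Only x is squared. Complete the square in x: (x - 4)² = 28(y - 1).
Vertex (4, 1); 4p = 28 so p = 7. Opens up.
Focus is p units from the vertex along the axis: (h, k + p).

(4, 8)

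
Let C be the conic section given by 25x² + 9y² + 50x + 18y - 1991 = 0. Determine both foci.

(-1, -13) and (-1, 11)

Rearranging, 25(x² + 2x) + 9(y² + 2y) = 1991.
Complete the square in x and y: 25(x + 1)² + 9(y + 1)² = 1991 + 25 + 9 = 2025
Divide by 2025: (x + 1)²/81 + (y + 1)²/225 = 1
Ellipse, center (-1, -1), major axis vertical; a² = 225, b² = 81.
c² = a² - b² = 225 - 81 = 144, so c = 12.
Foci lie on the vertical axis through the center: (h, k ± c).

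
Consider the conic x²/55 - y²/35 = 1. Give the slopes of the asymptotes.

Center (0, 0). The positive term is the x-term, so the transverse axis is horizontal; a² = 55, b² = 35.
For a horizontal hyperbola the asymptotes have slope ±b/a.
Here that is ±√35/√55 = ±√77/11.

√77/11 and -√77/11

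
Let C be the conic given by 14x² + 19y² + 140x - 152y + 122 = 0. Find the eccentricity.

Collect terms: 14(x² + 10x) + 19(y² - 8y) = -122
Complete the square: 14(x + 5)² + 19(y - 4)² = -122 + 350 + 304 = 532
Divide through by 532 to get (x + 5)²/38 + (y - 4)²/28 = 1.
Ellipse, center (-5, 4), major axis horizontal; a² = 38, b² = 28.
c² = a² - b² = 10, so c = √10.
e = c/a = √10/√38 = √95/19.

e = √95/19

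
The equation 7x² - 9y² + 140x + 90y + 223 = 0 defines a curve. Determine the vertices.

Rearranging, 7(x² + 20x) -9(y² - 10y) = -223.
Completing the square gives 7(x + 10)² -9(y - 5)² = -223 + 700 - 225 = 252.
Divide through by 252 to get (x + 10)²/36 - (y - 5)²/28 = 1.
Hyperbola, center (-10, 5), transverse axis horizontal; a² = 36, b² = 28.
a = 6. Vertices at (h ± a, k).

(-16, 5) and (-4, 5)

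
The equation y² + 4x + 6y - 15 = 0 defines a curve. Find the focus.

(5, -3)

Only y is squared. Complete the square in y: (y + 3)² = -4(x - 6).
Vertex (6, -3); 4p = -4 so p = -1. Opens left.
Focus is p units from the vertex along the axis: (h + p, k).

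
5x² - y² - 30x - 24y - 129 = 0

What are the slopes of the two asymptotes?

√5 and -√5

Group: 5(x² - 6x) -(y² + 24y) = 129
5(x - 3)² -(y + 12)² = 129 + 45 - 144 = 30
Dividing both sides by 30: (x - 3)²/6 - (y + 12)²/30 = 1
Hyperbola, center (3, -12), transverse axis horizontal; a² = 6, b² = 30.
For a horizontal hyperbola the asymptotes have slope ±b/a.
Here that is ±√30/√6 = ±√5.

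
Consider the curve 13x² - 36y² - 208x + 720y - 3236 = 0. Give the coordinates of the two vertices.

Group: 13(x² - 16x) -36(y² - 20y) = 3236
Completing the square gives 13(x - 8)² -36(y - 10)² = 3236 + 832 - 3600 = 468.
Divide through by 468 to get (x - 8)²/36 - (y - 10)²/13 = 1.
Hyperbola, center (8, 10), transverse axis horizontal; a² = 36, b² = 13.
a = 6. Vertices at (h ± a, k).

(2, 10) and (14, 10)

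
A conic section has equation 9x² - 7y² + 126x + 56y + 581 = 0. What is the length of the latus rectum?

28/3

Group: 9(x² + 14x) -7(y² - 8y) = -581
9(x + 7)² -7(y - 4)² = -581 + 441 - 112 = -252
Dividing both sides by -252: (y - 4)²/36 - (x + 7)²/28 = 1
Hyperbola, center (-7, 4), transverse axis vertical; a² = 36, b² = 28.
Latus rectum length = 2b²/a = 2·28/6 = 28/3.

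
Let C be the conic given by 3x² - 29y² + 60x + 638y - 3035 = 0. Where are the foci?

(-10, 3) and (-10, 19)

Collect terms: 3(x² + 20x) -29(y² - 22y) = 3035
Completing the square gives 3(x + 10)² -29(y - 11)² = 3035 + 300 - 3509 = -174.
Dividing both sides by -174: (y - 11)²/6 - (x + 10)²/58 = 1
Hyperbola, center (-10, 11), transverse axis vertical; a² = 6, b² = 58.
c² = a² + b² = 6 + 58 = 64, so c = 8.
Foci lie on the vertical axis through the center: (h, k ± c).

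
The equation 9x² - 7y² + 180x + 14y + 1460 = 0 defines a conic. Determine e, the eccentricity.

e = 4/3

Rearranging, 9(x² + 20x) -7(y² - 2y) = -1460.
Complete the square: 9(x + 10)² -7(y - 1)² = -1460 + 900 - 7 = -567
Divide by -567: (y - 1)²/81 - (x + 10)²/63 = 1
Hyperbola, center (-10, 1), transverse axis vertical; a² = 81, b² = 63.
c² = a² + b² = 144, so c = 12.
e = c/a = 12/9 = 4/3.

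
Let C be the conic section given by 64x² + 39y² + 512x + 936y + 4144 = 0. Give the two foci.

(-4, -17) and (-4, -7)

Group: 64(x² + 8x) + 39(y² + 24y) = -4144
Complete the square: 64(x + 4)² + 39(y + 12)² = -4144 + 1024 + 5616 = 2496
Divide by 2496: (x + 4)²/39 + (y + 12)²/64 = 1
Ellipse, center (-4, -12), major axis vertical; a² = 64, b² = 39.
c² = a² - b² = 64 - 39 = 25, so c = 5.
Foci lie on the vertical axis through the center: (h, k ± c).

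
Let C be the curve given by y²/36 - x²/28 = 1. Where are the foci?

(0, -8) and (0, 8)

Center (0, 0). The positive term is the y-term, so the transverse axis is vertical; a² = 36, b² = 28.
c² = a² + b² = 36 + 28 = 64, so c = 8.
Foci lie on the vertical axis through the center: (h, k ± c).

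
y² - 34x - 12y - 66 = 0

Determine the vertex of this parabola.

Only y is squared. Complete the square in y: (y - 6)² = 34(x + 3).
Vertex (-3, 6); 4p = 34 so p = 17/2. Opens right.

(-3, 6)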